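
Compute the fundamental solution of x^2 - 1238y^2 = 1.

(x, y) = (902501, 25650)

First expand sqrt(1238) as a continued fraction. With x_i = (sqrt(1238) + m_i)/d_i and (m_0, d_0) = (0, 1): a_0 = floor(sqrt(1238)) = 35, since 35^2 = 1225 <= 1238 < 1296 = 36^2.
Iterate m_{i+1} = d_i*a_i - m_i, d_{i+1} = (1238 - m_{i+1}^2)/d_i, a_{i+1} = floor((a_0 + m_{i+1})/d_{i+1}):
  m_1 = 1*35 - 0 = 35, d_1 = (1238 - 35^2)/1 = 13/1 = 13, a_1 = floor((35 + 35)/13) = 5.
  m_2 = 13*5 - 35 = 30, d_2 = (1238 - 30^2)/13 = 338/13 = 26, a_2 = floor((35 + 30)/26) = 2.
  m_3 = 26*2 - 30 = 22, d_3 = (1238 - 22^2)/26 = 754/26 = 29, a_3 = floor((35 + 22)/29) = 1.
  m_4 = 29*1 - 22 = 7, d_4 = (1238 - 7^2)/29 = 1189/29 = 41, a_4 = floor((35 + 7)/41) = 1.
  m_5 = 41*1 - 7 = 34, d_5 = (1238 - 34^2)/41 = 82/41 = 2, a_5 = floor((35 + 34)/2) = 34.
  m_6 = 2*34 - 34 = 34, d_6 = (1238 - 34^2)/2 = 82/2 = 41, a_6 = floor((35 + 34)/41) = 1.
  m_7 = 41*1 - 34 = 7, d_7 = (1238 - 7^2)/41 = 1189/41 = 29, a_7 = floor((35 + 7)/29) = 1.
  m_8 = 29*1 - 7 = 22, d_8 = (1238 - 22^2)/29 = 754/29 = 26, a_8 = floor((35 + 22)/26) = 2.
  m_9 = 26*2 - 22 = 30, d_9 = (1238 - 30^2)/26 = 338/26 = 13, a_9 = floor((35 + 30)/13) = 5.
  m_10 = 13*5 - 30 = 35, d_10 = (1238 - 35^2)/13 = 13/13 = 1, a_10 = floor((35 + 35)/1) = 70.
  m_11 = 1*70 - 35 = 35, d_11 = (1238 - 35^2)/1 = 13/1 = 13: (m_11, d_11) = (m_1, d_1) = (35, 13), so from here the quotients repeat a_1, ..., a_10; the period length is 10.
So sqrt(1238) = [35; (5, 2, 1, 1, 34, 1, 1, 2, 5, 70)] with period length k = 10.
k is even, so the fundamental solution of x^2 - 1238y^2 = 1 is (p_{k-1}, q_{k-1}) = (p_9, q_9); compute convergents through index 9.
Convergents (p_i = a_i*p_{i-1} + p_{i-2}, q_i = a_i*q_{i-1} + q_{i-2} with p_{-2}=0, p_{-1}=1, q_{-2}=1, q_{-1}=0):
  i=0: a_0=35, p_0 = 35*1 + 0 = 35, q_0 = 35*0 + 1 = 1.
  i=1: a_1=5, p_1 = 5*35 + 1 = 176, q_1 = 5*1 + 0 = 5.
  i=2: a_2=2, p_2 = 2*176 + 35 = 387, q_2 = 2*5 + 1 = 11.
  i=3: a_3=1, p_3 = 1*387 + 176 = 563, q_3 = 1*11 + 5 = 16.
  i=4: a_4=1, p_4 = 1*563 + 387 = 950, q_4 = 1*16 + 11 = 27.
  i=5: a_5=34, p_5 = 34*950 + 563 = 32863, q_5 = 34*27 + 16 = 934.
  i=6: a_6=1, p_6 = 1*32863 + 950 = 33813, q_6 = 1*934 + 27 = 961.
  i=7: a_7=1, p_7 = 1*33813 + 32863 = 66676, q_7 = 1*961 + 934 = 1895.
  i=8: a_8=2, p_8 = 2*66676 + 33813 = 167165, q_8 = 2*1895 + 961 = 4751.
  i=9: a_9=5, p_9 = 5*167165 + 66676 = 902501, q_9 = 5*4751 + 1895 = 25650.
Check: 902501^2 - 1238*25650^2 = 814508055001 - 814508055000 = 1, so (x, y) = (902501, 25650) solves the equation, and by the theorem it is the least positive solution.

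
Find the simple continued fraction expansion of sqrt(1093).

Write x_i = (sqrt(1093) + m_i)/d_i with (m_0, d_0) = (0, 1). a_0 = floor(sqrt(1093)) = 33, since 33^2 = 1089 <= 1093 < 1156 = 34^2.
Iterate m_{i+1} = d_i*a_i - m_i, d_{i+1} = (1093 - m_{i+1}^2)/d_i, a_{i+1} = floor((a_0 + m_{i+1})/d_{i+1}):
  m_1 = 1*33 - 0 = 33, d_1 = (1093 - 33^2)/1 = 4/1 = 4, a_1 = floor((33 + 33)/4) = 16.
  m_2 = 4*16 - 33 = 31, d_2 = (1093 - 31^2)/4 = 132/4 = 33, a_2 = floor((33 + 31)/33) = 1.
  m_3 = 33*1 - 31 = 2, d_3 = (1093 - 2^2)/33 = 1089/33 = 33, a_3 = floor((33 + 2)/33) = 1.
  m_4 = 33*1 - 2 = 31, d_4 = (1093 - 31^2)/33 = 132/33 = 4, a_4 = floor((33 + 31)/4) = 16.
  m_5 = 4*16 - 31 = 33, d_5 = (1093 - 33^2)/4 = 4/4 = 1, a_5 = floor((33 + 33)/1) = 66.
  m_6 = 1*66 - 33 = 33, d_6 = (1093 - 33^2)/1 = 4/1 = 4: (m_6, d_6) = (m_1, d_1) = (33, 4), so from here the quotients repeat a_1, ..., a_5; the period length is 5.
Hence the expansion of sqrt(1093) is a_0 = 33 followed by the repeating block 16, 1, 1, 16, 66 (period 5).

[33; (16, 1, 1, 16, 66)]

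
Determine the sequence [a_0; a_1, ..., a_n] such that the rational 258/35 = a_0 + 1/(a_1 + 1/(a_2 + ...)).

Run the Euclidean algorithm on 258 and 35; the successive quotients are the partial quotients a_0, a_1, ... (each step inverts the fractional part left over by the previous one):
  258 = 7*35 + 13, so a_0 = 7.
  35 = 2*13 + 9, so a_1 = 2.
  13 = 1*9 + 4, so a_2 = 1.
  9 = 2*4 + 1, so a_3 = 2.
  4 = 4*1 + 0, so a_4 = 4.
The remainder reaches 0 after 5 divisions, so the expansion has 5 partial quotients, read off in order.

[7; 2, 1, 2, 4]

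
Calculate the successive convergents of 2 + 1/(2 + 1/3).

Using the convergent recurrence p_i = a_i*p_{i-1} + p_{i-2}, q_i = a_i*q_{i-1} + q_{i-2} with p_{-2}=0, p_{-1}=1, q_{-2}=1, q_{-1}=0:
  i=0: a_0=2, p_0 = 2*1 + 0 = 2, q_0 = 2*0 + 1 = 1.
  i=1: a_1=2, p_1 = 2*2 + 1 = 5, q_1 = 2*1 + 0 = 2.
  i=2: a_2=3, p_2 = 3*5 + 2 = 17, q_2 = 3*2 + 1 = 7.

2/1, 5/2, 17/7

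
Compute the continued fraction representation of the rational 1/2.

Run the Euclidean algorithm on 1 and 2; the successive quotients are the partial quotients a_0, a_1, ... (each step inverts the fractional part left over by the previous one):
  1 = 0*2 + 1, so a_0 = 0.
  2 = 2*1 + 0, so a_1 = 2.
The remainder reaches 0 after 2 divisions, so the expansion has 2 partial quotients, read off in order.

[0; 2]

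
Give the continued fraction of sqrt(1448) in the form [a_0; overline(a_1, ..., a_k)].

Write x_i = (sqrt(1448) + m_i)/d_i with (m_0, d_0) = (0, 1). a_0 = floor(sqrt(1448)) = 38, since 38^2 = 1444 <= 1448 < 1521 = 39^2.
Iterate m_{i+1} = d_i*a_i - m_i, d_{i+1} = (1448 - m_{i+1}^2)/d_i, a_{i+1} = floor((a_0 + m_{i+1})/d_{i+1}):
  m_1 = 1*38 - 0 = 38, d_1 = (1448 - 38^2)/1 = 4/1 = 4, a_1 = floor((38 + 38)/4) = 19.
  m_2 = 4*19 - 38 = 38, d_2 = (1448 - 38^2)/4 = 4/4 = 1, a_2 = floor((38 + 38)/1) = 76.
  m_3 = 1*76 - 38 = 38, d_3 = (1448 - 38^2)/1 = 4/1 = 4: (m_3, d_3) = (m_1, d_1) = (38, 4), so from here the quotients repeat a_1, a_2; the period length is 2.
Hence the expansion of sqrt(1448) is a_0 = 38 followed by the repeating block 19, 76 (period 2).

[38; overline(19, 76)]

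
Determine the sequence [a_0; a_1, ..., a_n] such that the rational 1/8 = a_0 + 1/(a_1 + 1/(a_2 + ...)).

[0; 8]

Run the Euclidean algorithm on 1 and 8; the successive quotients are the partial quotients a_0, a_1, ... (each step inverts the fractional part left over by the previous one):
  1 = 0*8 + 1, so a_0 = 0.
  8 = 8*1 + 0, so a_1 = 8.
The remainder reaches 0 after 2 divisions, so the expansion has 2 partial quotients, read off in order.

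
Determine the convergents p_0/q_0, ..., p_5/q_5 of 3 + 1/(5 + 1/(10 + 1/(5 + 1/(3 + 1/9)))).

3/1, 16/5, 163/51, 831/260, 2656/831, 24735/7739

Using the convergent recurrence p_i = a_i*p_{i-1} + p_{i-2}, q_i = a_i*q_{i-1} + q_{i-2} with p_{-2}=0, p_{-1}=1, q_{-2}=1, q_{-1}=0:
  i=0: a_0=3, p_0 = 3*1 + 0 = 3, q_0 = 3*0 + 1 = 1.
  i=1: a_1=5, p_1 = 5*3 + 1 = 16, q_1 = 5*1 + 0 = 5.
  i=2: a_2=10, p_2 = 10*16 + 3 = 163, q_2 = 10*5 + 1 = 51.
  i=3: a_3=5, p_3 = 5*163 + 16 = 831, q_3 = 5*51 + 5 = 260.
  i=4: a_4=3, p_4 = 3*831 + 163 = 2656, q_4 = 3*260 + 51 = 831.
  i=5: a_5=9, p_5 = 9*2656 + 831 = 24735, q_5 = 9*831 + 260 = 7739.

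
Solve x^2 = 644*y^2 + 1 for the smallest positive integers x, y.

(x, y) = (11775, 464)

First expand sqrt(644) as a continued fraction. With x_i = (sqrt(644) + m_i)/d_i and (m_0, d_0) = (0, 1): a_0 = floor(sqrt(644)) = 25, since 25^2 = 625 <= 644 < 676 = 26^2.
Iterate m_{i+1} = d_i*a_i - m_i, d_{i+1} = (644 - m_{i+1}^2)/d_i, a_{i+1} = floor((a_0 + m_{i+1})/d_{i+1}):
  m_1 = 1*25 - 0 = 25, d_1 = (644 - 25^2)/1 = 19/1 = 19, a_1 = floor((25 + 25)/19) = 2.
  m_2 = 19*2 - 25 = 13, d_2 = (644 - 13^2)/19 = 475/19 = 25, a_2 = floor((25 + 13)/25) = 1.
  m_3 = 25*1 - 13 = 12, d_3 = (644 - 12^2)/25 = 500/25 = 20, a_3 = floor((25 + 12)/20) = 1.
  m_4 = 20*1 - 12 = 8, d_4 = (644 - 8^2)/20 = 580/20 = 29, a_4 = floor((25 + 8)/29) = 1.
  m_5 = 29*1 - 8 = 21, d_5 = (644 - 21^2)/29 = 203/29 = 7, a_5 = floor((25 + 21)/7) = 6.
  m_6 = 7*6 - 21 = 21, d_6 = (644 - 21^2)/7 = 203/7 = 29, a_6 = floor((25 + 21)/29) = 1.
  m_7 = 29*1 - 21 = 8, d_7 = (644 - 8^2)/29 = 580/29 = 20, a_7 = floor((25 + 8)/20) = 1.
  m_8 = 20*1 - 8 = 12, d_8 = (644 - 12^2)/20 = 500/20 = 25, a_8 = floor((25 + 12)/25) = 1.
  m_9 = 25*1 - 12 = 13, d_9 = (644 - 13^2)/25 = 475/25 = 19, a_9 = floor((25 + 13)/19) = 2.
  m_10 = 19*2 - 13 = 25, d_10 = (644 - 25^2)/19 = 19/19 = 1, a_10 = floor((25 + 25)/1) = 50.
  m_11 = 1*50 - 25 = 25, d_11 = (644 - 25^2)/1 = 19/1 = 19: (m_11, d_11) = (m_1, d_1) = (25, 19), so from here the quotients repeat a_1, ..., a_10; the period length is 10.
So sqrt(644) = [25; (2, 1, 1, 1, 6, 1, 1, 1, 2, 50)] with period length k = 10.
k is even, so the fundamental solution of x^2 - 644y^2 = 1 is (p_{k-1}, q_{k-1}) = (p_9, q_9); compute convergents through index 9.
Convergents (p_i = a_i*p_{i-1} + p_{i-2}, q_i = a_i*q_{i-1} + q_{i-2} with p_{-2}=0, p_{-1}=1, q_{-2}=1, q_{-1}=0):
  i=0: a_0=25, p_0 = 25*1 + 0 = 25, q_0 = 25*0 + 1 = 1.
  i=1: a_1=2, p_1 = 2*25 + 1 = 51, q_1 = 2*1 + 0 = 2.
  i=2: a_2=1, p_2 = 1*51 + 25 = 76, q_2 = 1*2 + 1 = 3.
  i=3: a_3=1, p_3 = 1*76 + 51 = 127, q_3 = 1*3 + 2 = 5.
  i=4: a_4=1, p_4 = 1*127 + 76 = 203, q_4 = 1*5 + 3 = 8.
  i=5: a_5=6, p_5 = 6*203 + 127 = 1345, q_5 = 6*8 + 5 = 53.
  i=6: a_6=1, p_6 = 1*1345 + 203 = 1548, q_6 = 1*53 + 8 = 61.
  i=7: a_7=1, p_7 = 1*1548 + 1345 = 2893, q_7 = 1*61 + 53 = 114.
  i=8: a_8=1, p_8 = 1*2893 + 1548 = 4441, q_8 = 1*114 + 61 = 175.
  i=9: a_9=2, p_9 = 2*4441 + 2893 = 11775, q_9 = 2*175 + 114 = 464.
Check: 11775^2 - 644*464^2 = 138650625 - 138650624 = 1, so (x, y) = (11775, 464) solves the equation, and by the theorem it is the least positive solution.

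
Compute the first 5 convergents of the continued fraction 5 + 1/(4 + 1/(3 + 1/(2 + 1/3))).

5/1, 21/4, 68/13, 157/30, 539/103

Using the convergent recurrence p_i = a_i*p_{i-1} + p_{i-2}, q_i = a_i*q_{i-1} + q_{i-2} with p_{-2}=0, p_{-1}=1, q_{-2}=1, q_{-1}=0:
  i=0: a_0=5, p_0 = 5*1 + 0 = 5, q_0 = 5*0 + 1 = 1.
  i=1: a_1=4, p_1 = 4*5 + 1 = 21, q_1 = 4*1 + 0 = 4.
  i=2: a_2=3, p_2 = 3*21 + 5 = 68, q_2 = 3*4 + 1 = 13.
  i=3: a_3=2, p_3 = 2*68 + 21 = 157, q_3 = 2*13 + 4 = 30.
  i=4: a_4=3, p_4 = 3*157 + 68 = 539, q_4 = 3*30 + 13 = 103.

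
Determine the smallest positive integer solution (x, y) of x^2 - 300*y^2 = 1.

(x, y) = (1351, 78)

First expand sqrt(300) as a continued fraction. With x_i = (sqrt(300) + m_i)/d_i and (m_0, d_0) = (0, 1): a_0 = floor(sqrt(300)) = 17, since 17^2 = 289 <= 300 < 324 = 18^2.
Iterate m_{i+1} = d_i*a_i - m_i, d_{i+1} = (300 - m_{i+1}^2)/d_i, a_{i+1} = floor((a_0 + m_{i+1})/d_{i+1}):
  m_1 = 1*17 - 0 = 17, d_1 = (300 - 17^2)/1 = 11/1 = 11, a_1 = floor((17 + 17)/11) = 3.
  m_2 = 11*3 - 17 = 16, d_2 = (300 - 16^2)/11 = 44/11 = 4, a_2 = floor((17 + 16)/4) = 8.
  m_3 = 4*8 - 16 = 16, d_3 = (300 - 16^2)/4 = 44/4 = 11, a_3 = floor((17 + 16)/11) = 3.
  m_4 = 11*3 - 16 = 17, d_4 = (300 - 17^2)/11 = 11/11 = 1, a_4 = floor((17 + 17)/1) = 34.
  m_5 = 1*34 - 17 = 17, d_5 = (300 - 17^2)/1 = 11/1 = 11: (m_5, d_5) = (m_1, d_1) = (17, 11), so from here the quotients repeat a_1, ..., a_4; the period length is 4.
So sqrt(300) = [17; (3, 8, 3, 34)] with period length k = 4.
k is even, so the fundamental solution of x^2 - 300y^2 = 1 is (p_{k-1}, q_{k-1}) = (p_3, q_3); compute convergents through index 3.
Convergents (p_i = a_i*p_{i-1} + p_{i-2}, q_i = a_i*q_{i-1} + q_{i-2} with p_{-2}=0, p_{-1}=1, q_{-2}=1, q_{-1}=0):
  i=0: a_0=17, p_0 = 17*1 + 0 = 17, q_0 = 17*0 + 1 = 1.
  i=1: a_1=3, p_1 = 3*17 + 1 = 52, q_1 = 3*1 + 0 = 3.
  i=2: a_2=8, p_2 = 8*52 + 17 = 433, q_2 = 8*3 + 1 = 25.
  i=3: a_3=3, p_3 = 3*433 + 52 = 1351, q_3 = 3*25 + 3 = 78.
Check: 1351^2 - 300*78^2 = 1825201 - 1825200 = 1, so (x, y) = (1351, 78) solves the equation, and by the theorem it is the least positive solution.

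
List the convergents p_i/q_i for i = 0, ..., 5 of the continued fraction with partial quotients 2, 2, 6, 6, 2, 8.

2/1, 5/2, 32/13, 197/80, 426/173, 3605/1464

Using the convergent recurrence p_i = a_i*p_{i-1} + p_{i-2}, q_i = a_i*q_{i-1} + q_{i-2} with p_{-2}=0, p_{-1}=1, q_{-2}=1, q_{-1}=0:
  i=0: a_0=2, p_0 = 2*1 + 0 = 2, q_0 = 2*0 + 1 = 1.
  i=1: a_1=2, p_1 = 2*2 + 1 = 5, q_1 = 2*1 + 0 = 2.
  i=2: a_2=6, p_2 = 6*5 + 2 = 32, q_2 = 6*2 + 1 = 13.
  i=3: a_3=6, p_3 = 6*32 + 5 = 197, q_3 = 6*13 + 2 = 80.
  i=4: a_4=2, p_4 = 2*197 + 32 = 426, q_4 = 2*80 + 13 = 173.
  i=5: a_5=8, p_5 = 8*426 + 197 = 3605, q_5 = 8*173 + 80 = 1464.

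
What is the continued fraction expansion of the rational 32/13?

Run the Euclidean algorithm on 32 and 13; the successive quotients are the partial quotients a_0, a_1, ... (each step inverts the fractional part left over by the previous one):
  32 = 2*13 + 6, so a_0 = 2.
  13 = 2*6 + 1, so a_1 = 2.
  6 = 6*1 + 0, so a_2 = 6.
The remainder reaches 0 after 3 divisions, so the expansion has 3 partial quotients, read off in order.

[2; 2, 6]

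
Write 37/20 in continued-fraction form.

[1; 1, 5, 1, 2]

Run the Euclidean algorithm on 37 and 20; the successive quotients are the partial quotients a_0, a_1, ... (each step inverts the fractional part left over by the previous one):
  37 = 1*20 + 17, so a_0 = 1.
  20 = 1*17 + 3, so a_1 = 1.
  17 = 5*3 + 2, so a_2 = 5.
  3 = 1*2 + 1, so a_3 = 1.
  2 = 2*1 + 0, so a_4 = 2.
The remainder reaches 0 after 5 divisions, so the expansion has 5 partial quotients, read off in order.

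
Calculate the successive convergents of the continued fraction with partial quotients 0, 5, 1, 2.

0/1, 1/5, 1/6, 3/17

Using the convergent recurrence p_i = a_i*p_{i-1} + p_{i-2}, q_i = a_i*q_{i-1} + q_{i-2} with p_{-2}=0, p_{-1}=1, q_{-2}=1, q_{-1}=0:
  i=0: a_0=0, p_0 = 0*1 + 0 = 0, q_0 = 0*0 + 1 = 1.
  i=1: a_1=5, p_1 = 5*0 + 1 = 1, q_1 = 5*1 + 0 = 5.
  i=2: a_2=1, p_2 = 1*1 + 0 = 1, q_2 = 1*5 + 1 = 6.
  i=3: a_3=2, p_3 = 2*1 + 1 = 3, q_3 = 2*6 + 5 = 17.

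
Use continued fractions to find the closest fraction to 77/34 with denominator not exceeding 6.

Expand x = 77/34 as a continued fraction with the Euclidean algorithm:
  77 = 2*34 + 9, so a_0 = 2.
  34 = 3*9 + 7, so a_1 = 3.
  9 = 1*7 + 2, so a_2 = 1.
  7 = 3*2 + 1, so a_3 = 3.
  2 = 2*1 + 0, so a_4 = 2.
so x = [2; 3, 1, 3, 2].
Convergents (p_i = a_i*p_{i-1} + p_{i-2}, q_i = a_i*q_{i-1} + q_{i-2} with p_{-2}=0, p_{-1}=1, q_{-2}=1, q_{-1}=0), until the denominator exceeds 6:
  i=0: a_0=2, p_0 = 2*1 + 0 = 2, q_0 = 2*0 + 1 = 1.
  i=1: a_1=3, p_1 = 3*2 + 1 = 7, q_1 = 3*1 + 0 = 3.
  i=2: a_2=1, p_2 = 1*7 + 2 = 9, q_2 = 1*3 + 1 = 4.
  i=3: a_3=3, p_3 = 3*9 + 7 = 34, q_3 = 3*4 + 3 = 15.
q_3 = 15 > 6, so the last convergent with denominator <= 6 is p_2/q_2 = 9/4.
The closest fraction with denominator <= 6 is either p_2/q_2 or the intermediate fraction (k*p_2 + p_1)/(k*q_2 + q_1) with the largest k >= 1 whose denominator stays <= 6; these approach x as k grows, and every other convergent or intermediate fraction in range is farther away.
Largest k: floor((6 - q_1)/q_2) = floor((6 - 3)/4) = 0.
Since k = 0, no intermediate fraction beyond p_2/q_2 has denominator <= 6, so the convergent 9/4 is the closest (its error is |77*4 - 9*34|/(34*4) = 2/136).

9/4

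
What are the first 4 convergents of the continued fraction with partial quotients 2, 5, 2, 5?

2/1, 11/5, 24/11, 131/60

Using the convergent recurrence p_i = a_i*p_{i-1} + p_{i-2}, q_i = a_i*q_{i-1} + q_{i-2} with p_{-2}=0, p_{-1}=1, q_{-2}=1, q_{-1}=0:
  i=0: a_0=2, p_0 = 2*1 + 0 = 2, q_0 = 2*0 + 1 = 1.
  i=1: a_1=5, p_1 = 5*2 + 1 = 11, q_1 = 5*1 + 0 = 5.
  i=2: a_2=2, p_2 = 2*11 + 2 = 24, q_2 = 2*5 + 1 = 11.
  i=3: a_3=5, p_3 = 5*24 + 11 = 131, q_3 = 5*11 + 5 = 60.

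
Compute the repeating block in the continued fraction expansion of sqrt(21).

Write x_i = (sqrt(21) + m_i)/d_i with (m_0, d_0) = (0, 1). a_0 = floor(sqrt(21)) = 4, since 4^2 = 16 <= 21 < 25 = 5^2.
Iterate m_{i+1} = d_i*a_i - m_i, d_{i+1} = (21 - m_{i+1}^2)/d_i, a_{i+1} = floor((a_0 + m_{i+1})/d_{i+1}):
  m_1 = 1*4 - 0 = 4, d_1 = (21 - 4^2)/1 = 5/1 = 5, a_1 = floor((4 + 4)/5) = 1.
  m_2 = 5*1 - 4 = 1, d_2 = (21 - 1^2)/5 = 20/5 = 4, a_2 = floor((4 + 1)/4) = 1.
  m_3 = 4*1 - 1 = 3, d_3 = (21 - 3^2)/4 = 12/4 = 3, a_3 = floor((4 + 3)/3) = 2.
  m_4 = 3*2 - 3 = 3, d_4 = (21 - 3^2)/3 = 12/3 = 4, a_4 = floor((4 + 3)/4) = 1.
  m_5 = 4*1 - 3 = 1, d_5 = (21 - 1^2)/4 = 20/4 = 5, a_5 = floor((4 + 1)/5) = 1.
  m_6 = 5*1 - 1 = 4, d_6 = (21 - 4^2)/5 = 5/5 = 1, a_6 = floor((4 + 4)/1) = 8.
  m_7 = 1*8 - 4 = 4, d_7 = (21 - 4^2)/1 = 5/1 = 5: (m_7, d_7) = (m_1, d_1) = (4, 5), so from here the quotients repeat a_1, ..., a_6; the period length is 6.
Hence the expansion of sqrt(21) is a_0 = 4 followed by the repeating block 1, 1, 2, 1, 1, 8 (period 6).

[4; (1, 1, 2, 1, 1, 8)]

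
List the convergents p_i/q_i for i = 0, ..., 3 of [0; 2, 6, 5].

0/1, 1/2, 6/13, 31/67

Using the convergent recurrence p_i = a_i*p_{i-1} + p_{i-2}, q_i = a_i*q_{i-1} + q_{i-2} with p_{-2}=0, p_{-1}=1, q_{-2}=1, q_{-1}=0:
  i=0: a_0=0, p_0 = 0*1 + 0 = 0, q_0 = 0*0 + 1 = 1.
  i=1: a_1=2, p_1 = 2*0 + 1 = 1, q_1 = 2*1 + 0 = 2.
  i=2: a_2=6, p_2 = 6*1 + 0 = 6, q_2 = 6*2 + 1 = 13.
  i=3: a_3=5, p_3 = 5*6 + 1 = 31, q_3 = 5*13 + 2 = 67.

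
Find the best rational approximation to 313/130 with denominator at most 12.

Expand x = 313/130 as a continued fraction with the Euclidean algorithm:
  313 = 2*130 + 53, so a_0 = 2.
  130 = 2*53 + 24, so a_1 = 2.
  53 = 2*24 + 5, so a_2 = 2.
  24 = 4*5 + 4, so a_3 = 4.
  5 = 1*4 + 1, so a_4 = 1.
  4 = 4*1 + 0, so a_5 = 4.
so x = [2; 2, 2, 4, 1, 4].
Convergents (p_i = a_i*p_{i-1} + p_{i-2}, q_i = a_i*q_{i-1} + q_{i-2} with p_{-2}=0, p_{-1}=1, q_{-2}=1, q_{-1}=0), until the denominator exceeds 12:
  i=0: a_0=2, p_0 = 2*1 + 0 = 2, q_0 = 2*0 + 1 = 1.
  i=1: a_1=2, p_1 = 2*2 + 1 = 5, q_1 = 2*1 + 0 = 2.
  i=2: a_2=2, p_2 = 2*5 + 2 = 12, q_2 = 2*2 + 1 = 5.
  i=3: a_3=4, p_3 = 4*12 + 5 = 53, q_3 = 4*5 + 2 = 22.
q_3 = 22 > 12, so the last convergent with denominator <= 12 is p_2/q_2 = 12/5.
The closest fraction with denominator <= 12 is either p_2/q_2 or the intermediate fraction (k*p_2 + p_1)/(k*q_2 + q_1) with the largest k >= 1 whose denominator stays <= 12; these approach x as k grows, and every other convergent or intermediate fraction in range is farther away.
Largest k: floor((12 - q_1)/q_2) = floor((12 - 2)/5) = 2.
That gives (2*12 + 5)/(2*5 + 2) = 29/12.
Compare the errors: |x - 12/5| = |313*5 - 12*130|/(130*5) = 5/650, and |x - 29/12| = |313*12 - 29*130|/(130*12) = 14/1560.
Cross-multiplying, 5*1560 = 7800 < 9100 = 14*650, so 5/650 is smaller: the convergent 12/5 is closer to x than 29/12.

12/5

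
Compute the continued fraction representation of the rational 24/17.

Run the Euclidean algorithm on 24 and 17; the successive quotients are the partial quotients a_0, a_1, ... (each step inverts the fractional part left over by the previous one):
  24 = 1*17 + 7, so a_0 = 1.
  17 = 2*7 + 3, so a_1 = 2.
  7 = 2*3 + 1, so a_2 = 2.
  3 = 3*1 + 0, so a_3 = 3.
The remainder reaches 0 after 4 divisions, so the expansion has 4 partial quotients, read off in order.

[1; 2, 2, 3]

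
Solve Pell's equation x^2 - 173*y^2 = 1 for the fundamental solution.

(x, y) = (2499849, 190060)

First expand sqrt(173) as a continued fraction. With x_i = (sqrt(173) + m_i)/d_i and (m_0, d_0) = (0, 1): a_0 = floor(sqrt(173)) = 13, since 13^2 = 169 <= 173 < 196 = 14^2.
Iterate m_{i+1} = d_i*a_i - m_i, d_{i+1} = (173 - m_{i+1}^2)/d_i, a_{i+1} = floor((a_0 + m_{i+1})/d_{i+1}):
  m_1 = 1*13 - 0 = 13, d_1 = (173 - 13^2)/1 = 4/1 = 4, a_1 = floor((13 + 13)/4) = 6.
  m_2 = 4*6 - 13 = 11, d_2 = (173 - 11^2)/4 = 52/4 = 13, a_2 = floor((13 + 11)/13) = 1.
  m_3 = 13*1 - 11 = 2, d_3 = (173 - 2^2)/13 = 169/13 = 13, a_3 = floor((13 + 2)/13) = 1.
  m_4 = 13*1 - 2 = 11, d_4 = (173 - 11^2)/13 = 52/13 = 4, a_4 = floor((13 + 11)/4) = 6.
  m_5 = 4*6 - 11 = 13, d_5 = (173 - 13^2)/4 = 4/4 = 1, a_5 = floor((13 + 13)/1) = 26.
  m_6 = 1*26 - 13 = 13, d_6 = (173 - 13^2)/1 = 4/1 = 4: (m_6, d_6) = (m_1, d_1) = (13, 4), so from here the quotients repeat a_1, ..., a_5; the period length is 5.
So sqrt(173) = [13; (6, 1, 1, 6, 26)] with period length k = 5.
k is odd, so (p_{k-1}, q_{k-1}) only solves x^2 - 173y^2 = -1 and the fundamental solution of x^2 - 173y^2 = 1 is (p_{2k-1}, q_{2k-1}) = (p_9, q_9); compute convergents through index 9, running through the period twice.
Convergents (p_i = a_i*p_{i-1} + p_{i-2}, q_i = a_i*q_{i-1} + q_{i-2} with p_{-2}=0, p_{-1}=1, q_{-2}=1, q_{-1}=0):
  i=0: a_0=13, p_0 = 13*1 + 0 = 13, q_0 = 13*0 + 1 = 1.
  i=1: a_1=6, p_1 = 6*13 + 1 = 79, q_1 = 6*1 + 0 = 6.
  i=2: a_2=1, p_2 = 1*79 + 13 = 92, q_2 = 1*6 + 1 = 7.
  i=3: a_3=1, p_3 = 1*92 + 79 = 171, q_3 = 1*7 + 6 = 13.
  i=4: a_4=6, p_4 = 6*171 + 92 = 1118, q_4 = 6*13 + 7 = 85.
  i=5: a_5=26, p_5 = 26*1118 + 171 = 29239, q_5 = 26*85 + 13 = 2223.
  i=6: a_6=6, p_6 = 6*29239 + 1118 = 176552, q_6 = 6*2223 + 85 = 13423.
  i=7: a_7=1, p_7 = 1*176552 + 29239 = 205791, q_7 = 1*13423 + 2223 = 15646.
  i=8: a_8=1, p_8 = 1*205791 + 176552 = 382343, q_8 = 1*15646 + 13423 = 29069.
  i=9: a_9=6, p_9 = 6*382343 + 205791 = 2499849, q_9 = 6*29069 + 15646 = 190060.
Indeed p_4^2 - 173*q_4^2 = 1249924 - 1249925 = -1, not +1.
Check: 2499849^2 - 173*190060^2 = 6249245022801 - 6249245022800 = 1, so (x, y) = (2499849, 190060) solves the equation, and by the theorem it is the least positive solution.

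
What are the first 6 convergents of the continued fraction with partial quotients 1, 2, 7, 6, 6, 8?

Using the convergent recurrence p_i = a_i*p_{i-1} + p_{i-2}, q_i = a_i*q_{i-1} + q_{i-2} with p_{-2}=0, p_{-1}=1, q_{-2}=1, q_{-1}=0:
  i=0: a_0=1, p_0 = 1*1 + 0 = 1, q_0 = 1*0 + 1 = 1.
  i=1: a_1=2, p_1 = 2*1 + 1 = 3, q_1 = 2*1 + 0 = 2.
  i=2: a_2=7, p_2 = 7*3 + 1 = 22, q_2 = 7*2 + 1 = 15.
  i=3: a_3=6, p_3 = 6*22 + 3 = 135, q_3 = 6*15 + 2 = 92.
  i=4: a_4=6, p_4 = 6*135 + 22 = 832, q_4 = 6*92 + 15 = 567.
  i=5: a_5=8, p_5 = 8*832 + 135 = 6791, q_5 = 8*567 + 92 = 4628.

1/1, 3/2, 22/15, 135/92, 832/567, 6791/4628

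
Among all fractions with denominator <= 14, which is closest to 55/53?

Expand x = 55/53 as a continued fraction with the Euclidean algorithm:
  55 = 1*53 + 2, so a_0 = 1.
  53 = 26*2 + 1, so a_1 = 26.
  2 = 2*1 + 0, so a_2 = 2.
so x = [1; 26, 2].
Convergents (p_i = a_i*p_{i-1} + p_{i-2}, q_i = a_i*q_{i-1} + q_{i-2} with p_{-2}=0, p_{-1}=1, q_{-2}=1, q_{-1}=0), until the denominator exceeds 14:
  i=0: a_0=1, p_0 = 1*1 + 0 = 1, q_0 = 1*0 + 1 = 1.
  i=1: a_1=26, p_1 = 26*1 + 1 = 27, q_1 = 26*1 + 0 = 26.
q_1 = 26 > 14, so the last convergent with denominator <= 14 is p_0/q_0 = 1/1.
The closest fraction with denominator <= 14 is either p_0/q_0 or the intermediate fraction (k*p_0 + p_{-1})/(k*q_0 + q_{-1}) with the largest k >= 1 whose denominator stays <= 14; these approach x as k grows, and every other convergent or intermediate fraction in range is farther away.
Largest k: floor((14 - q_{-1})/q_0) = floor((14 - 0)/1) = 14 (using the seeds p_{-1} = 1, q_{-1} = 0).
That gives (14*1 + 1)/(14*1 + 0) = 15/14.
Compare the errors: |x - 1/1| = |55*1 - 1*53|/(53*1) = 2/53, and |x - 15/14| = |55*14 - 15*53|/(53*14) = 25/742.
Cross-multiplying, 25*53 = 1325 < 1484 = 2*742, so 25/742 is smaller: the intermediate fraction 15/14 is closer to x than 1/1.

15/14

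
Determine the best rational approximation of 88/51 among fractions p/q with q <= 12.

19/11

Expand x = 88/51 as a continued fraction with the Euclidean algorithm:
  88 = 1*51 + 37, so a_0 = 1.
  51 = 1*37 + 14, so a_1 = 1.
  37 = 2*14 + 9, so a_2 = 2.
  14 = 1*9 + 5, so a_3 = 1.
  9 = 1*5 + 4, so a_4 = 1.
  5 = 1*4 + 1, so a_5 = 1.
  4 = 4*1 + 0, so a_6 = 4.
so x = [1; 1, 2, 1, 1, 1, 4].
Convergents (p_i = a_i*p_{i-1} + p_{i-2}, q_i = a_i*q_{i-1} + q_{i-2} with p_{-2}=0, p_{-1}=1, q_{-2}=1, q_{-1}=0), until the denominator exceeds 12:
  i=0: a_0=1, p_0 = 1*1 + 0 = 1, q_0 = 1*0 + 1 = 1.
  i=1: a_1=1, p_1 = 1*1 + 1 = 2, q_1 = 1*1 + 0 = 1.
  i=2: a_2=2, p_2 = 2*2 + 1 = 5, q_2 = 2*1 + 1 = 3.
  i=3: a_3=1, p_3 = 1*5 + 2 = 7, q_3 = 1*3 + 1 = 4.
  i=4: a_4=1, p_4 = 1*7 + 5 = 12, q_4 = 1*4 + 3 = 7.
  i=5: a_5=1, p_5 = 1*12 + 7 = 19, q_5 = 1*7 + 4 = 11.
  i=6: a_6=4, p_6 = 4*19 + 12 = 88, q_6 = 4*11 + 7 = 51.
q_6 = 51 > 12, so the last convergent with denominator <= 12 is p_5/q_5 = 19/11.
The closest fraction with denominator <= 12 is either p_5/q_5 or the intermediate fraction (k*p_5 + p_4)/(k*q_5 + q_4) with the largest k >= 1 whose denominator stays <= 12; these approach x as k grows, and every other convergent or intermediate fraction in range is farther away.
Largest k: floor((12 - q_4)/q_5) = floor((12 - 7)/11) = 0.
Since k = 0, no intermediate fraction beyond p_5/q_5 has denominator <= 12, so the convergent 19/11 is the closest (its error is |88*11 - 19*51|/(51*11) = 1/561).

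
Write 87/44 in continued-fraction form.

Run the Euclidean algorithm on 87 and 44; the successive quotients are the partial quotients a_0, a_1, ... (each step inverts the fractional part left over by the previous one):
  87 = 1*44 + 43, so a_0 = 1.
  44 = 1*43 + 1, so a_1 = 1.
  43 = 43*1 + 0, so a_2 = 43.
The remainder reaches 0 after 3 divisions, so the expansion has 3 partial quotients, read off in order.

[1; 1, 43]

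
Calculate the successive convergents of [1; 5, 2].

1/1, 6/5, 13/11

Using the convergent recurrence p_i = a_i*p_{i-1} + p_{i-2}, q_i = a_i*q_{i-1} + q_{i-2} with p_{-2}=0, p_{-1}=1, q_{-2}=1, q_{-1}=0:
  i=0: a_0=1, p_0 = 1*1 + 0 = 1, q_0 = 1*0 + 1 = 1.
  i=1: a_1=5, p_1 = 5*1 + 1 = 6, q_1 = 5*1 + 0 = 5.
  i=2: a_2=2, p_2 = 2*6 + 1 = 13, q_2 = 2*5 + 1 = 11.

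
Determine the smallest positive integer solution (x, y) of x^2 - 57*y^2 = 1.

(x, y) = (151, 20)

First expand sqrt(57) as a continued fraction. With x_i = (sqrt(57) + m_i)/d_i and (m_0, d_0) = (0, 1): a_0 = floor(sqrt(57)) = 7, since 7^2 = 49 <= 57 < 64 = 8^2.
Iterate m_{i+1} = d_i*a_i - m_i, d_{i+1} = (57 - m_{i+1}^2)/d_i, a_{i+1} = floor((a_0 + m_{i+1})/d_{i+1}):
  m_1 = 1*7 - 0 = 7, d_1 = (57 - 7^2)/1 = 8/1 = 8, a_1 = floor((7 + 7)/8) = 1.
  m_2 = 8*1 - 7 = 1, d_2 = (57 - 1^2)/8 = 56/8 = 7, a_2 = floor((7 + 1)/7) = 1.
  m_3 = 7*1 - 1 = 6, d_3 = (57 - 6^2)/7 = 21/7 = 3, a_3 = floor((7 + 6)/3) = 4.
  m_4 = 3*4 - 6 = 6, d_4 = (57 - 6^2)/3 = 21/3 = 7, a_4 = floor((7 + 6)/7) = 1.
  m_5 = 7*1 - 6 = 1, d_5 = (57 - 1^2)/7 = 56/7 = 8, a_5 = floor((7 + 1)/8) = 1.
  m_6 = 8*1 - 1 = 7, d_6 = (57 - 7^2)/8 = 8/8 = 1, a_6 = floor((7 + 7)/1) = 14.
  m_7 = 1*14 - 7 = 7, d_7 = (57 - 7^2)/1 = 8/1 = 8: (m_7, d_7) = (m_1, d_1) = (7, 8), so from here the quotients repeat a_1, ..., a_6; the period length is 6.
So sqrt(57) = [7; (1, 1, 4, 1, 1, 14)] with period length k = 6.
k is even, so the fundamental solution of x^2 - 57y^2 = 1 is (p_{k-1}, q_{k-1}) = (p_5, q_5); compute convergents through index 5.
Convergents (p_i = a_i*p_{i-1} + p_{i-2}, q_i = a_i*q_{i-1} + q_{i-2} with p_{-2}=0, p_{-1}=1, q_{-2}=1, q_{-1}=0):
  i=0: a_0=7, p_0 = 7*1 + 0 = 7, q_0 = 7*0 + 1 = 1.
  i=1: a_1=1, p_1 = 1*7 + 1 = 8, q_1 = 1*1 + 0 = 1.
  i=2: a_2=1, p_2 = 1*8 + 7 = 15, q_2 = 1*1 + 1 = 2.
  i=3: a_3=4, p_3 = 4*15 + 8 = 68, q_3 = 4*2 + 1 = 9.
  i=4: a_4=1, p_4 = 1*68 + 15 = 83, q_4 = 1*9 + 2 = 11.
  i=5: a_5=1, p_5 = 1*83 + 68 = 151, q_5 = 1*11 + 9 = 20.
Check: 151^2 - 57*20^2 = 22801 - 22800 = 1, so (x, y) = (151, 20) solves the equation, and by the theorem it is the least positive solution.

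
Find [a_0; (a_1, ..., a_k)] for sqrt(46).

Write x_i = (sqrt(46) + m_i)/d_i with (m_0, d_0) = (0, 1). a_0 = floor(sqrt(46)) = 6, since 6^2 = 36 <= 46 < 49 = 7^2.
Iterate m_{i+1} = d_i*a_i - m_i, d_{i+1} = (46 - m_{i+1}^2)/d_i, a_{i+1} = floor((a_0 + m_{i+1})/d_{i+1}):
  m_1 = 1*6 - 0 = 6, d_1 = (46 - 6^2)/1 = 10/1 = 10, a_1 = floor((6 + 6)/10) = 1.
  m_2 = 10*1 - 6 = 4, d_2 = (46 - 4^2)/10 = 30/10 = 3, a_2 = floor((6 + 4)/3) = 3.
  m_3 = 3*3 - 4 = 5, d_3 = (46 - 5^2)/3 = 21/3 = 7, a_3 = floor((6 + 5)/7) = 1.
  m_4 = 7*1 - 5 = 2, d_4 = (46 - 2^2)/7 = 42/7 = 6, a_4 = floor((6 + 2)/6) = 1.
  m_5 = 6*1 - 2 = 4, d_5 = (46 - 4^2)/6 = 30/6 = 5, a_5 = floor((6 + 4)/5) = 2.
  m_6 = 5*2 - 4 = 6, d_6 = (46 - 6^2)/5 = 10/5 = 2, a_6 = floor((6 + 6)/2) = 6.
  m_7 = 2*6 - 6 = 6, d_7 = (46 - 6^2)/2 = 10/2 = 5, a_7 = floor((6 + 6)/5) = 2.
  m_8 = 5*2 - 6 = 4, d_8 = (46 - 4^2)/5 = 30/5 = 6, a_8 = floor((6 + 4)/6) = 1.
  m_9 = 6*1 - 4 = 2, d_9 = (46 - 2^2)/6 = 42/6 = 7, a_9 = floor((6 + 2)/7) = 1.
  m_10 = 7*1 - 2 = 5, d_10 = (46 - 5^2)/7 = 21/7 = 3, a_10 = floor((6 + 5)/3) = 3.
  m_11 = 3*3 - 5 = 4, d_11 = (46 - 4^2)/3 = 30/3 = 10, a_11 = floor((6 + 4)/10) = 1.
  m_12 = 10*1 - 4 = 6, d_12 = (46 - 6^2)/10 = 10/10 = 1, a_12 = floor((6 + 6)/1) = 12.
  m_13 = 1*12 - 6 = 6, d_13 = (46 - 6^2)/1 = 10/1 = 10: (m_13, d_13) = (m_1, d_1) = (6, 10), so from here the quotients repeat a_1, ..., a_12; the period length is 12.
Hence the expansion of sqrt(46) is a_0 = 6 followed by the repeating block 1, 3, 1, 1, 2, 6, 2, 1, 1, 3, 1, 12 (period 12).

[6; (1, 3, 1, 1, 2, 6, 2, 1, 1, 3, 1, 12)]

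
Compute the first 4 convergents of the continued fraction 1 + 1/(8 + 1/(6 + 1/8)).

1/1, 9/8, 55/49, 449/400

Using the convergent recurrence p_i = a_i*p_{i-1} + p_{i-2}, q_i = a_i*q_{i-1} + q_{i-2} with p_{-2}=0, p_{-1}=1, q_{-2}=1, q_{-1}=0:
  i=0: a_0=1, p_0 = 1*1 + 0 = 1, q_0 = 1*0 + 1 = 1.
  i=1: a_1=8, p_1 = 8*1 + 1 = 9, q_1 = 8*1 + 0 = 8.
  i=2: a_2=6, p_2 = 6*9 + 1 = 55, q_2 = 6*8 + 1 = 49.
  i=3: a_3=8, p_3 = 8*55 + 9 = 449, q_3 = 8*49 + 8 = 400.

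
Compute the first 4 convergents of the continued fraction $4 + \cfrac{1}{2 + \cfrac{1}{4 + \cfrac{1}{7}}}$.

4/1, 9/2, 40/9, 289/65

Using the convergent recurrence p_i = a_i*p_{i-1} + p_{i-2}, q_i = a_i*q_{i-1} + q_{i-2} with p_{-2}=0, p_{-1}=1, q_{-2}=1, q_{-1}=0:
  i=0: a_0=4, p_0 = 4*1 + 0 = 4, q_0 = 4*0 + 1 = 1.
  i=1: a_1=2, p_1 = 2*4 + 1 = 9, q_1 = 2*1 + 0 = 2.
  i=2: a_2=4, p_2 = 4*9 + 4 = 40, q_2 = 4*2 + 1 = 9.
  i=3: a_3=7, p_3 = 7*40 + 9 = 289, q_3 = 7*9 + 2 = 65.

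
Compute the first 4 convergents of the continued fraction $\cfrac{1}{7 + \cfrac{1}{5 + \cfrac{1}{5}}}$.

0/1, 1/7, 5/36, 26/187

Using the convergent recurrence p_i = a_i*p_{i-1} + p_{i-2}, q_i = a_i*q_{i-1} + q_{i-2} with p_{-2}=0, p_{-1}=1, q_{-2}=1, q_{-1}=0:
  i=0: a_0=0, p_0 = 0*1 + 0 = 0, q_0 = 0*0 + 1 = 1.
  i=1: a_1=7, p_1 = 7*0 + 1 = 1, q_1 = 7*1 + 0 = 7.
  i=2: a_2=5, p_2 = 5*1 + 0 = 5, q_2 = 5*7 + 1 = 36.
  i=3: a_3=5, p_3 = 5*5 + 1 = 26, q_3 = 5*36 + 7 = 187.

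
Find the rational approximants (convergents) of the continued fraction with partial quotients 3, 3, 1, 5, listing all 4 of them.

3/1, 10/3, 13/4, 75/23

Using the convergent recurrence p_i = a_i*p_{i-1} + p_{i-2}, q_i = a_i*q_{i-1} + q_{i-2} with p_{-2}=0, p_{-1}=1, q_{-2}=1, q_{-1}=0:
  i=0: a_0=3, p_0 = 3*1 + 0 = 3, q_0 = 3*0 + 1 = 1.
  i=1: a_1=3, p_1 = 3*3 + 1 = 10, q_1 = 3*1 + 0 = 3.
  i=2: a_2=1, p_2 = 1*10 + 3 = 13, q_2 = 1*3 + 1 = 4.
  i=3: a_3=5, p_3 = 5*13 + 10 = 75, q_3 = 5*4 + 3 = 23.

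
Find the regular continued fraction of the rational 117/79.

[1; 2, 12, 1, 2]

Run the Euclidean algorithm on 117 and 79; the successive quotients are the partial quotients a_0, a_1, ... (each step inverts the fractional part left over by the previous one):
  117 = 1*79 + 38, so a_0 = 1.
  79 = 2*38 + 3, so a_1 = 2.
  38 = 12*3 + 2, so a_2 = 12.
  3 = 1*2 + 1, so a_3 = 1.
  2 = 2*1 + 0, so a_4 = 2.
The remainder reaches 0 after 5 divisions, so the expansion has 5 partial quotients, read off in order.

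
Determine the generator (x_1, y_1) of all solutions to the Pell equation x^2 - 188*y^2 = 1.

First expand sqrt(188) as a continued fraction. With x_i = (sqrt(188) + m_i)/d_i and (m_0, d_0) = (0, 1): a_0 = floor(sqrt(188)) = 13, since 13^2 = 169 <= 188 < 196 = 14^2.
Iterate m_{i+1} = d_i*a_i - m_i, d_{i+1} = (188 - m_{i+1}^2)/d_i, a_{i+1} = floor((a_0 + m_{i+1})/d_{i+1}):
  m_1 = 1*13 - 0 = 13, d_1 = (188 - 13^2)/1 = 19/1 = 19, a_1 = floor((13 + 13)/19) = 1.
  m_2 = 19*1 - 13 = 6, d_2 = (188 - 6^2)/19 = 152/19 = 8, a_2 = floor((13 + 6)/8) = 2.
  m_3 = 8*2 - 6 = 10, d_3 = (188 - 10^2)/8 = 88/8 = 11, a_3 = floor((13 + 10)/11) = 2.
  m_4 = 11*2 - 10 = 12, d_4 = (188 - 12^2)/11 = 44/11 = 4, a_4 = floor((13 + 12)/4) = 6.
  m_5 = 4*6 - 12 = 12, d_5 = (188 - 12^2)/4 = 44/4 = 11, a_5 = floor((13 + 12)/11) = 2.
  m_6 = 11*2 - 12 = 10, d_6 = (188 - 10^2)/11 = 88/11 = 8, a_6 = floor((13 + 10)/8) = 2.
  m_7 = 8*2 - 10 = 6, d_7 = (188 - 6^2)/8 = 152/8 = 19, a_7 = floor((13 + 6)/19) = 1.
  m_8 = 19*1 - 6 = 13, d_8 = (188 - 13^2)/19 = 19/19 = 1, a_8 = floor((13 + 13)/1) = 26.
  m_9 = 1*26 - 13 = 13, d_9 = (188 - 13^2)/1 = 19/1 = 19: (m_9, d_9) = (m_1, d_1) = (13, 19), so from here the quotients repeat a_1, ..., a_8; the period length is 8.
So sqrt(188) = [13; (1, 2, 2, 6, 2, 2, 1, 26)] with period length k = 8.
k is even, so the fundamental solution of x^2 - 188y^2 = 1 is (p_{k-1}, q_{k-1}) = (p_7, q_7); compute convergents through index 7.
Convergents (p_i = a_i*p_{i-1} + p_{i-2}, q_i = a_i*q_{i-1} + q_{i-2} with p_{-2}=0, p_{-1}=1, q_{-2}=1, q_{-1}=0):
  i=0: a_0=13, p_0 = 13*1 + 0 = 13, q_0 = 13*0 + 1 = 1.
  i=1: a_1=1, p_1 = 1*13 + 1 = 14, q_1 = 1*1 + 0 = 1.
  i=2: a_2=2, p_2 = 2*14 + 13 = 41, q_2 = 2*1 + 1 = 3.
  i=3: a_3=2, p_3 = 2*41 + 14 = 96, q_3 = 2*3 + 1 = 7.
  i=4: a_4=6, p_4 = 6*96 + 41 = 617, q_4 = 6*7 + 3 = 45.
  i=5: a_5=2, p_5 = 2*617 + 96 = 1330, q_5 = 2*45 + 7 = 97.
  i=6: a_6=2, p_6 = 2*1330 + 617 = 3277, q_6 = 2*97 + 45 = 239.
  i=7: a_7=1, p_7 = 1*3277 + 1330 = 4607, q_7 = 1*239 + 97 = 336.
Check: 4607^2 - 188*336^2 = 21224449 - 21224448 = 1, so (x, y) = (4607, 336) solves the equation, and by the theorem it is the least positive solution.

(x, y) = (4607, 336)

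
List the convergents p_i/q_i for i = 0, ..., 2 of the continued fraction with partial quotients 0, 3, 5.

Using the convergent recurrence p_i = a_i*p_{i-1} + p_{i-2}, q_i = a_i*q_{i-1} + q_{i-2} with p_{-2}=0, p_{-1}=1, q_{-2}=1, q_{-1}=0:
  i=0: a_0=0, p_0 = 0*1 + 0 = 0, q_0 = 0*0 + 1 = 1.
  i=1: a_1=3, p_1 = 3*0 + 1 = 1, q_1 = 3*1 + 0 = 3.
  i=2: a_2=5, p_2 = 5*1 + 0 = 5, q_2 = 5*3 + 1 = 16.

0/1, 1/3, 5/16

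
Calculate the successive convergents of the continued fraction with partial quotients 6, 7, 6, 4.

Using the convergent recurrence p_i = a_i*p_{i-1} + p_{i-2}, q_i = a_i*q_{i-1} + q_{i-2} with p_{-2}=0, p_{-1}=1, q_{-2}=1, q_{-1}=0:
  i=0: a_0=6, p_0 = 6*1 + 0 = 6, q_0 = 6*0 + 1 = 1.
  i=1: a_1=7, p_1 = 7*6 + 1 = 43, q_1 = 7*1 + 0 = 7.
  i=2: a_2=6, p_2 = 6*43 + 6 = 264, q_2 = 6*7 + 1 = 43.
  i=3: a_3=4, p_3 = 4*264 + 43 = 1099, q_3 = 4*43 + 7 = 179.

6/1, 43/7, 264/43, 1099/179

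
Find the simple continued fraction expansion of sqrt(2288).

Write x_i = (sqrt(2288) + m_i)/d_i with (m_0, d_0) = (0, 1). a_0 = floor(sqrt(2288)) = 47, since 47^2 = 2209 <= 2288 < 2304 = 48^2.
Iterate m_{i+1} = d_i*a_i - m_i, d_{i+1} = (2288 - m_{i+1}^2)/d_i, a_{i+1} = floor((a_0 + m_{i+1})/d_{i+1}):
  m_1 = 1*47 - 0 = 47, d_1 = (2288 - 47^2)/1 = 79/1 = 79, a_1 = floor((47 + 47)/79) = 1.
  m_2 = 79*1 - 47 = 32, d_2 = (2288 - 32^2)/79 = 1264/79 = 16, a_2 = floor((47 + 32)/16) = 4.
  m_3 = 16*4 - 32 = 32, d_3 = (2288 - 32^2)/16 = 1264/16 = 79, a_3 = floor((47 + 32)/79) = 1.
  m_4 = 79*1 - 32 = 47, d_4 = (2288 - 47^2)/79 = 79/79 = 1, a_4 = floor((47 + 47)/1) = 94.
  m_5 = 1*94 - 47 = 47, d_5 = (2288 - 47^2)/1 = 79/1 = 79: (m_5, d_5) = (m_1, d_1) = (47, 79), so from here the quotients repeat a_1, ..., a_4; the period length is 4.
Hence the expansion of sqrt(2288) is a_0 = 47 followed by the repeating block 1, 4, 1, 94 (period 4).

[47; (1, 4, 1, 94)]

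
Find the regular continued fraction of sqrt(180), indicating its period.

Write x_i = (sqrt(180) + m_i)/d_i with (m_0, d_0) = (0, 1). a_0 = floor(sqrt(180)) = 13, since 13^2 = 169 <= 180 < 196 = 14^2.
Iterate m_{i+1} = d_i*a_i - m_i, d_{i+1} = (180 - m_{i+1}^2)/d_i, a_{i+1} = floor((a_0 + m_{i+1})/d_{i+1}):
  m_1 = 1*13 - 0 = 13, d_1 = (180 - 13^2)/1 = 11/1 = 11, a_1 = floor((13 + 13)/11) = 2.
  m_2 = 11*2 - 13 = 9, d_2 = (180 - 9^2)/11 = 99/11 = 9, a_2 = floor((13 + 9)/9) = 2.
  m_3 = 9*2 - 9 = 9, d_3 = (180 - 9^2)/9 = 99/9 = 11, a_3 = floor((13 + 9)/11) = 2.
  m_4 = 11*2 - 9 = 13, d_4 = (180 - 13^2)/11 = 11/11 = 1, a_4 = floor((13 + 13)/1) = 26.
  m_5 = 1*26 - 13 = 13, d_5 = (180 - 13^2)/1 = 11/1 = 11: (m_5, d_5) = (m_1, d_1) = (13, 11), so from here the quotients repeat a_1, ..., a_4; the period length is 4.
Hence the expansion of sqrt(180) is a_0 = 13 followed by the repeating block 2, 2, 2, 26 (period 4).

[13; (2, 2, 2, 26)]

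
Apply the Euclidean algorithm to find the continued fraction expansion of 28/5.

Run the Euclidean algorithm on 28 and 5; the successive quotients are the partial quotients a_0, a_1, ... (each step inverts the fractional part left over by the previous one):
  28 = 5*5 + 3, so a_0 = 5.
  5 = 1*3 + 2, so a_1 = 1.
  3 = 1*2 + 1, so a_2 = 1.
  2 = 2*1 + 0, so a_3 = 2.
The remainder reaches 0 after 4 divisions, so the expansion has 4 partial quotients, read off in order.

[5; 1, 1, 2]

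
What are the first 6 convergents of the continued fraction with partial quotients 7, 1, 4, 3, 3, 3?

7/1, 8/1, 39/5, 125/16, 414/53, 1367/175

Using the convergent recurrence p_i = a_i*p_{i-1} + p_{i-2}, q_i = a_i*q_{i-1} + q_{i-2} with p_{-2}=0, p_{-1}=1, q_{-2}=1, q_{-1}=0:
  i=0: a_0=7, p_0 = 7*1 + 0 = 7, q_0 = 7*0 + 1 = 1.
  i=1: a_1=1, p_1 = 1*7 + 1 = 8, q_1 = 1*1 + 0 = 1.
  i=2: a_2=4, p_2 = 4*8 + 7 = 39, q_2 = 4*1 + 1 = 5.
  i=3: a_3=3, p_3 = 3*39 + 8 = 125, q_3 = 3*5 + 1 = 16.
  i=4: a_4=3, p_4 = 3*125 + 39 = 414, q_4 = 3*16 + 5 = 53.
  i=5: a_5=3, p_5 = 3*414 + 125 = 1367, q_5 = 3*53 + 16 = 175.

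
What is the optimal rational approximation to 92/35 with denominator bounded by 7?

13/5

Expand x = 92/35 as a continued fraction with the Euclidean algorithm:
  92 = 2*35 + 22, so a_0 = 2.
  35 = 1*22 + 13, so a_1 = 1.
  22 = 1*13 + 9, so a_2 = 1.
  13 = 1*9 + 4, so a_3 = 1.
  9 = 2*4 + 1, so a_4 = 2.
  4 = 4*1 + 0, so a_5 = 4.
so x = [2; 1, 1, 1, 2, 4].
Convergents (p_i = a_i*p_{i-1} + p_{i-2}, q_i = a_i*q_{i-1} + q_{i-2} with p_{-2}=0, p_{-1}=1, q_{-2}=1, q_{-1}=0), until the denominator exceeds 7:
  i=0: a_0=2, p_0 = 2*1 + 0 = 2, q_0 = 2*0 + 1 = 1.
  i=1: a_1=1, p_1 = 1*2 + 1 = 3, q_1 = 1*1 + 0 = 1.
  i=2: a_2=1, p_2 = 1*3 + 2 = 5, q_2 = 1*1 + 1 = 2.
  i=3: a_3=1, p_3 = 1*5 + 3 = 8, q_3 = 1*2 + 1 = 3.
  i=4: a_4=2, p_4 = 2*8 + 5 = 21, q_4 = 2*3 + 2 = 8.
q_4 = 8 > 7, so the last convergent with denominator <= 7 is p_3/q_3 = 8/3.
The closest fraction with denominator <= 7 is either p_3/q_3 or the intermediate fraction (k*p_3 + p_2)/(k*q_3 + q_2) with the largest k >= 1 whose denominator stays <= 7; these approach x as k grows, and every other convergent or intermediate fraction in range is farther away.
Largest k: floor((7 - q_2)/q_3) = floor((7 - 2)/3) = 1.
That gives (1*8 + 5)/(1*3 + 2) = 13/5.
Compare the errors: |x - 8/3| = |92*3 - 8*35|/(35*3) = 4/105, and |x - 13/5| = |92*5 - 13*35|/(35*5) = 5/175.
Cross-multiplying, 5*105 = 525 < 700 = 4*175, so 5/175 is smaller: the intermediate fraction 13/5 is closer to x than 8/3.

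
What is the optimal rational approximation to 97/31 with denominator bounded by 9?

Expand x = 97/31 as a continued fraction with the Euclidean algorithm:
  97 = 3*31 + 4, so a_0 = 3.
  31 = 7*4 + 3, so a_1 = 7.
  4 = 1*3 + 1, so a_2 = 1.
  3 = 3*1 + 0, so a_3 = 3.
so x = [3; 7, 1, 3].
Convergents (p_i = a_i*p_{i-1} + p_{i-2}, q_i = a_i*q_{i-1} + q_{i-2} with p_{-2}=0, p_{-1}=1, q_{-2}=1, q_{-1}=0), until the denominator exceeds 9:
  i=0: a_0=3, p_0 = 3*1 + 0 = 3, q_0 = 3*0 + 1 = 1.
  i=1: a_1=7, p_1 = 7*3 + 1 = 22, q_1 = 7*1 + 0 = 7.
  i=2: a_2=1, p_2 = 1*22 + 3 = 25, q_2 = 1*7 + 1 = 8.
  i=3: a_3=3, p_3 = 3*25 + 22 = 97, q_3 = 3*8 + 7 = 31.
q_3 = 31 > 9, so the last convergent with denominator <= 9 is p_2/q_2 = 25/8.
The closest fraction with denominator <= 9 is either p_2/q_2 or the intermediate fraction (k*p_2 + p_1)/(k*q_2 + q_1) with the largest k >= 1 whose denominator stays <= 9; these approach x as k grows, and every other convergent or intermediate fraction in range is farther away.
Largest k: floor((9 - q_1)/q_2) = floor((9 - 7)/8) = 0.
Since k = 0, no intermediate fraction beyond p_2/q_2 has denominator <= 9, so the convergent 25/8 is the closest (its error is |97*8 - 25*31|/(31*8) = 1/248).

25/8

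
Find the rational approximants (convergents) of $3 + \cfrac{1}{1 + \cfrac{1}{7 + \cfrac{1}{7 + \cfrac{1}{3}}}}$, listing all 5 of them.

Using the convergent recurrence p_i = a_i*p_{i-1} + p_{i-2}, q_i = a_i*q_{i-1} + q_{i-2} with p_{-2}=0, p_{-1}=1, q_{-2}=1, q_{-1}=0:
  i=0: a_0=3, p_0 = 3*1 + 0 = 3, q_0 = 3*0 + 1 = 1.
  i=1: a_1=1, p_1 = 1*3 + 1 = 4, q_1 = 1*1 + 0 = 1.
  i=2: a_2=7, p_2 = 7*4 + 3 = 31, q_2 = 7*1 + 1 = 8.
  i=3: a_3=7, p_3 = 7*31 + 4 = 221, q_3 = 7*8 + 1 = 57.
  i=4: a_4=3, p_4 = 3*221 + 31 = 694, q_4 = 3*57 + 8 = 179.

3/1, 4/1, 31/8, 221/57, 694/179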